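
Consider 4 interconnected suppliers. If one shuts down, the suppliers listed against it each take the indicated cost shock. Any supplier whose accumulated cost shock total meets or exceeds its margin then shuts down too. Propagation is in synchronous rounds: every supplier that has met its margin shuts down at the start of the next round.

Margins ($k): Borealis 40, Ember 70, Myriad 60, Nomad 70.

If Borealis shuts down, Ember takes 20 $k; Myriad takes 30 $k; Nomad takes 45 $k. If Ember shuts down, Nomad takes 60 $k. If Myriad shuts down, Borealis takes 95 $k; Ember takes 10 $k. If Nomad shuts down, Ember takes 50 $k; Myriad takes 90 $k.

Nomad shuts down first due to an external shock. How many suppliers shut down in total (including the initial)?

4

Round 1 — Nomad shuts down (initial).
  Ember: +50 → 50 < 70
  Myriad: +90 → 90 ≥ 60
Round 2 — Myriad shuts down.
  Borealis: +95 → 95 ≥ 40
  Ember: +10 → 60 < 70
Round 3 — Borealis shuts down.
  Ember: +20 → 80 ≥ 70
Round 4 — Ember shuts down.
No further shutdowns.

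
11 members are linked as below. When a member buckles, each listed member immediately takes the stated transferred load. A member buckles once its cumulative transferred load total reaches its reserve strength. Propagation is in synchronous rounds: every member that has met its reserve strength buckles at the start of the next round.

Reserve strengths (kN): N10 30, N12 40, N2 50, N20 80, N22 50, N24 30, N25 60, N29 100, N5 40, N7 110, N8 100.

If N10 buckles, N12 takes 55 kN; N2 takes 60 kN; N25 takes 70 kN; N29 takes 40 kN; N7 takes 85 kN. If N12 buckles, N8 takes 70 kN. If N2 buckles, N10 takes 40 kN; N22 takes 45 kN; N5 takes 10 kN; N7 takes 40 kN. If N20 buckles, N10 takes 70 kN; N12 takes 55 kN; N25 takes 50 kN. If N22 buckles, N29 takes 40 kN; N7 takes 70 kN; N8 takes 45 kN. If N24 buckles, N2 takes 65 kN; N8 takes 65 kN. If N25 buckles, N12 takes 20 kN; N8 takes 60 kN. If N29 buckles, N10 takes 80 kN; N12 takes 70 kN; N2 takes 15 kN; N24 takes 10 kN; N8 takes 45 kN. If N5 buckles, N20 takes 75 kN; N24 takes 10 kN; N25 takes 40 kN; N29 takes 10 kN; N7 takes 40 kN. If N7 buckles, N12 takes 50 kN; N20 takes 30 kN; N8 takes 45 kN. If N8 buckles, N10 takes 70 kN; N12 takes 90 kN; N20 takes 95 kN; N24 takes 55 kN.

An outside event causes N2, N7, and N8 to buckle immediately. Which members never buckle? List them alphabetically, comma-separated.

Round 1 — N2, N7, N8 buckle (initial).
  N10: +40+70 → 110 ≥ 30
  N12: +50+90 → 140 ≥ 40
  N20: +30+95 → 125 ≥ 80
  N22: +45 → 45 < 50
  N24: +55 → 55 ≥ 30
  N5: +10 → 10 < 40
Round 2 — N10, N12, N20, N24 buckle.
  N25: +70+50 → 120 ≥ 60
  N29: +40 → 40 < 100
Round 3 — N25 buckles.
No further bucklings.

N22, N29, N5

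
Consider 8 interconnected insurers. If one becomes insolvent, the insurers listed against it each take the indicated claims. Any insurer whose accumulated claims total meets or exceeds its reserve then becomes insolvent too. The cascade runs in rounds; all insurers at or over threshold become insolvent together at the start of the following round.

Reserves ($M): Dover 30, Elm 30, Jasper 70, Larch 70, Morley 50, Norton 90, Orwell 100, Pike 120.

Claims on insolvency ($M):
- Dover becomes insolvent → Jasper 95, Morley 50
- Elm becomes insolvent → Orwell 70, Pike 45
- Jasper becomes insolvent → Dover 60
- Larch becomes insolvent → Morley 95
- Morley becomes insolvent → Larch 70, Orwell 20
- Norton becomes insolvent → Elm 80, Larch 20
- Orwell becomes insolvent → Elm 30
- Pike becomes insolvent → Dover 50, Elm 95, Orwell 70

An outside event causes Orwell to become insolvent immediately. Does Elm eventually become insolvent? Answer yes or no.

yes

Round 1 — Orwell becomes insolvent (initial).
  Elm: +30 → 30 ≥ 30
Round 2 — Elm becomes insolvent.
  Pike: +45 → 45 < 120
No further insolvencies.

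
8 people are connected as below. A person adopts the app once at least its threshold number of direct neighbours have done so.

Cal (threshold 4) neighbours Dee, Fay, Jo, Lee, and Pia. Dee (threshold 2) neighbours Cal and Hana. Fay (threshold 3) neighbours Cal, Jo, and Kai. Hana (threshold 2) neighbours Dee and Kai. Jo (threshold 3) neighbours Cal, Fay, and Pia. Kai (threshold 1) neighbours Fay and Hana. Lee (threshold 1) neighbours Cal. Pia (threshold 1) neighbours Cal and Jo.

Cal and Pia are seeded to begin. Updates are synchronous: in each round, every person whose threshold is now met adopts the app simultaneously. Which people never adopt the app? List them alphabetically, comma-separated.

Dee, Fay, Hana, Jo, Kai

Round 1 — Cal, Pia adopt the app (initial).
Round 2 — checking thresholds:
  Dee: 1 of 2 neighbours < 2, not yet.
  Fay: 1 of 3 neighbours < 3, not yet.
  Jo: 2 of 3 neighbours < 3, not yet.
  Lee: 1 of 1 neighbours ≥ 1, adopts the app.
Round 3 — no new adoptions; cascade stops.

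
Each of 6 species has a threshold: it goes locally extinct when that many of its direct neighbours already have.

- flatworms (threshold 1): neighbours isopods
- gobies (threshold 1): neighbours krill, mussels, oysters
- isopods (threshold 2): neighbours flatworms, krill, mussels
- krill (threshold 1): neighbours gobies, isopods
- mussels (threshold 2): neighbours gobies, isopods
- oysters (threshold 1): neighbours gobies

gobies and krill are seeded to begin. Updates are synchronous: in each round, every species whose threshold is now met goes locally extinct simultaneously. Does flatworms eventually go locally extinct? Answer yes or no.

Round 1 — gobies, krill go locally extinct (initial).
Round 2 — checking thresholds:
  isopods: 1 of 3 neighbours < 2, below threshold.
  mussels: 1 of 2 neighbours < 2, below threshold.
  oysters: 1 of 1 neighbours ≥ 1, goes locally extinct.
Round 3 — no new extinctions; cascade stops.

no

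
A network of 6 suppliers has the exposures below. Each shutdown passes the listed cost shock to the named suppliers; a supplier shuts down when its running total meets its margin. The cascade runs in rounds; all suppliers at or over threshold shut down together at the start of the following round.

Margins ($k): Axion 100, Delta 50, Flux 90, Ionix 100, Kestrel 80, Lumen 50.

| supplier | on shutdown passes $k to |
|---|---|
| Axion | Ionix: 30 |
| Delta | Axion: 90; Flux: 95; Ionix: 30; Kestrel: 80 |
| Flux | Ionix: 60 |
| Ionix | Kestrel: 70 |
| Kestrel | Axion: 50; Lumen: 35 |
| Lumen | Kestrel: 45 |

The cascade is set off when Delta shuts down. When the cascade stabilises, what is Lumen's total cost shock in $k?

Round 1 — Delta shuts down (initial).
  Axion: +90 → 90 < 100
  Flux: +95 → 95 ≥ 90
  Ionix: +30 → 30 < 100
  Kestrel: +80 → 80 ≥ 80
Round 2 — Flux, Kestrel shut down.
  Axion: +50 → 140 ≥ 100
  Ionix: +60 → 90 < 100
  Lumen: +35 → 35 < 50
Round 3 — Axion shuts down.
  Ionix: +30 → 120 ≥ 100
Round 4 — Ionix shuts down.
No further shutdowns.

35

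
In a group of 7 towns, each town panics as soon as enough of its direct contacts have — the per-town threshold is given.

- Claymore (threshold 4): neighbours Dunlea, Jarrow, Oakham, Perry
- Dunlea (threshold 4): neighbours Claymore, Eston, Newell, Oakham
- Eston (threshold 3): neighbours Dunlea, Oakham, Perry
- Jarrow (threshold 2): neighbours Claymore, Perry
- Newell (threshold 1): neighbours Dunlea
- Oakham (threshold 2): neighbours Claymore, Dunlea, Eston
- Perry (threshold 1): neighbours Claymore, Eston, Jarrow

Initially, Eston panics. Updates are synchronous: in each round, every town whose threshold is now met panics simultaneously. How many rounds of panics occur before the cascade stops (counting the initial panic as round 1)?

Round 1 — Eston panics (initial).
Round 2 — checking thresholds:
  Dunlea: 1 of 4 neighbours < 4, holds.
  Oakham: 1 of 3 neighbours < 2, holds.
  Perry: 1 of 3 neighbours ≥ 1, panics.
Round 3 — no new panics; cascade stops.

2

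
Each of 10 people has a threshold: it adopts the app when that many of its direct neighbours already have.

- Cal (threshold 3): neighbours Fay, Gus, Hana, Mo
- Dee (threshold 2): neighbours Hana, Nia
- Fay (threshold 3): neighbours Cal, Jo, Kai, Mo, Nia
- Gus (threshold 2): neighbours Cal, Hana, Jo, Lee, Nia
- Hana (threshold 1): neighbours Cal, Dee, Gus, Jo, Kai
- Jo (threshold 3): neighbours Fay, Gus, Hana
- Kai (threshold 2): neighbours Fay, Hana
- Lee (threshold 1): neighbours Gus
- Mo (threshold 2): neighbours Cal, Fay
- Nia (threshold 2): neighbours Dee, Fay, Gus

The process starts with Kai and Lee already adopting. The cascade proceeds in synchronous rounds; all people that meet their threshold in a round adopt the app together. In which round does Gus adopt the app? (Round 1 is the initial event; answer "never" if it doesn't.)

Round 1 — Kai, Lee adopt the app (initial).
Round 2 — checking thresholds:
  Fay: 1 of 5 neighbours < 3, below threshold.
  Gus: 1 of 5 neighbours < 2, below threshold.
  Hana: 1 of 5 neighbours ≥ 1, adopts the app.
Round 3 — checking thresholds:
  Cal: 1 of 4 neighbours < 3, below threshold.
  Dee: 1 of 2 neighbours < 2, below threshold.
  Fay: 1 of 5 neighbours < 3, below threshold.
  Gus: 2 of 5 neighbours ≥ 2, adopts the app.
  Jo: 1 of 3 neighbours < 3, below threshold.
Round 4 — no new adoptions; cascade stops.

3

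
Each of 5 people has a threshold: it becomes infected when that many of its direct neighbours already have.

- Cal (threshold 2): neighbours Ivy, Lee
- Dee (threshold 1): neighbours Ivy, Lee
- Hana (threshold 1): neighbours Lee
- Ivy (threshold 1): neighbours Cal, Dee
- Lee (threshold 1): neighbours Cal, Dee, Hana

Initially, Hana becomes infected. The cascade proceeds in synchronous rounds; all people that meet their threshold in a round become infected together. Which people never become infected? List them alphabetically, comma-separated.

Round 1 — Hana becomes infected (initial).
Round 2 — checking thresholds:
  Lee: 1 of 3 neighbours ≥ 1, becomes infected.
Round 3 — checking thresholds:
  Cal: 1 of 2 neighbours < 2, below threshold.
  Dee: 1 of 2 neighbours ≥ 1, becomes infected.
Round 4 — checking thresholds:
  Cal: 1 of 2 neighbours < 2, below threshold.
  Ivy: 1 of 2 neighbours ≥ 1, becomes infected.
Round 5 — checking thresholds:
  Cal: 2 of 2 neighbours ≥ 2, becomes infected.
Round 6 — no new infections; cascade stops.

none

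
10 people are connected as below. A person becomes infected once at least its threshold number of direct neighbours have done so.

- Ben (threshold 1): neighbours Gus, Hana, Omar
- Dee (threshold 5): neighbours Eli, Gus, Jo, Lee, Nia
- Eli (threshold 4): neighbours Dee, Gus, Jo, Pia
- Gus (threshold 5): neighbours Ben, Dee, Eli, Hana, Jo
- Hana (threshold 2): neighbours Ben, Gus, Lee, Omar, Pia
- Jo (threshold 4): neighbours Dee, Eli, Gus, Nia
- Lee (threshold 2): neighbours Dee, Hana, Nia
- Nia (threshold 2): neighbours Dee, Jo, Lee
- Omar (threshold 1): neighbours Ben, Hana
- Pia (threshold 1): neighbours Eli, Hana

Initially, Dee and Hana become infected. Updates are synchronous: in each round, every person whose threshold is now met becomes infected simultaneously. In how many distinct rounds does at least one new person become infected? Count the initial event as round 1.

3

Round 1 — Dee, Hana become infected (initial).
Round 2 — checking thresholds:
  Ben: 1 of 3 neighbours ≥ 1, becomes infected.
  Eli: 1 of 4 neighbours < 4, not yet.
  Gus: 2 of 5 neighbours < 5, not yet.
  Jo: 1 of 4 neighbours < 4, not yet.
  Lee: 2 of 3 neighbours ≥ 2, becomes infected.
  Nia: 1 of 3 neighbours < 2, not yet.
  Omar: 1 of 2 neighbours ≥ 1, becomes infected.
  Pia: 1 of 2 neighbours ≥ 1, becomes infected.
Round 3 — checking thresholds:
  Eli: 2 of 4 neighbours < 4, not yet.
  Gus: 3 of 5 neighbours < 5, not yet.
  Jo: 1 of 4 neighbours < 4, not yet.
  Nia: 2 of 3 neighbours ≥ 2, becomes infected.
Round 4 — no new infections; cascade stops.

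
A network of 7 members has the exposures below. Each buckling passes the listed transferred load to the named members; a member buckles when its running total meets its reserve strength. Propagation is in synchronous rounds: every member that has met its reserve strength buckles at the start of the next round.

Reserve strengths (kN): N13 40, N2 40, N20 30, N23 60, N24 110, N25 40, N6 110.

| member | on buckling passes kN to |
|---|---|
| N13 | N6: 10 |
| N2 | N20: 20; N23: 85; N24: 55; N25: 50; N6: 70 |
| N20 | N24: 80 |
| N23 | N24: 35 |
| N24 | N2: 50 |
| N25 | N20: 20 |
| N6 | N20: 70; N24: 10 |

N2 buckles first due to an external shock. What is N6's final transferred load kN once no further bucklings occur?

Round 1 — N2 buckles (initial).
  N20: +20 → 20 < 30
  N23: +85 → 85 ≥ 60
  N24: +55 → 55 < 110
  N25: +50 → 50 ≥ 40
  N6: +70 → 70 < 110
Round 2 — N23, N25 buckle.
  N20: +20 → 40 ≥ 30
  N24: +35 → 90 < 110
Round 3 — N20 buckles.
  N24: +80 → 170 ≥ 110
Round 4 — N24 buckles.
No further bucklings.

70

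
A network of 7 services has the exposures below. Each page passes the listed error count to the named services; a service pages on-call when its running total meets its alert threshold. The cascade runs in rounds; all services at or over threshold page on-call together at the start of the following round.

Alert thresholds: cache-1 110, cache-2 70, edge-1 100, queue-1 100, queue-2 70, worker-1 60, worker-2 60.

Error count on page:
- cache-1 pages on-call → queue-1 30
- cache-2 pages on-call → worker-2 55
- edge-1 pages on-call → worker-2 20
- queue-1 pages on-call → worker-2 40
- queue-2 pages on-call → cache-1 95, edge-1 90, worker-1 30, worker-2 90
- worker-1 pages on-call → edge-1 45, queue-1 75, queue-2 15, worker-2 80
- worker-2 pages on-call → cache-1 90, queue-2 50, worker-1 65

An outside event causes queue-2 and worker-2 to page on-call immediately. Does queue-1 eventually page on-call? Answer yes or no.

Round 1 — queue-2, worker-2 page on-call (initial).
  cache-1: +95+90 → 185 ≥ 110
  edge-1: +90 → 90 < 100
  worker-1: +30+65 → 95 ≥ 60
Round 2 — cache-1, worker-1 page on-call.
  edge-1: +45 → 135 ≥ 100
  queue-1: +30+75 → 105 ≥ 100
Round 3 — edge-1, queue-1 page on-call.
No further pages.

yes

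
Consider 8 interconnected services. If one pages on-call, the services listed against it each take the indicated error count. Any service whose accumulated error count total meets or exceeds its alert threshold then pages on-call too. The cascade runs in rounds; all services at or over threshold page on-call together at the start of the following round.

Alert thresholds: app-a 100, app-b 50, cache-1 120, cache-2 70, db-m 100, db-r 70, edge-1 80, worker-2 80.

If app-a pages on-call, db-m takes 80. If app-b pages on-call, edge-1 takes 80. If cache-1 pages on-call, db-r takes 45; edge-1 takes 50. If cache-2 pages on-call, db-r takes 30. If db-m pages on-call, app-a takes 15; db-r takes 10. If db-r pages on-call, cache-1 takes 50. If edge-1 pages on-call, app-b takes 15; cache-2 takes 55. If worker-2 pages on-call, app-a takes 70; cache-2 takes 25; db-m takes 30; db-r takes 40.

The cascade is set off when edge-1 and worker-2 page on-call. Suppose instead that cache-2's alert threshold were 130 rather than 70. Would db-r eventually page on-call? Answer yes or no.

no

With cache-2's alert threshold at 130:
Round 1 — edge-1, worker-2 page on-call (initial).
  app-a: +70 → 70 < 100
  app-b: +15 → 15 < 50
  cache-2: +55+25 → 80 < 130
  db-m: +30 → 30 < 100
  db-r: +40 → 40 < 70
No further pages.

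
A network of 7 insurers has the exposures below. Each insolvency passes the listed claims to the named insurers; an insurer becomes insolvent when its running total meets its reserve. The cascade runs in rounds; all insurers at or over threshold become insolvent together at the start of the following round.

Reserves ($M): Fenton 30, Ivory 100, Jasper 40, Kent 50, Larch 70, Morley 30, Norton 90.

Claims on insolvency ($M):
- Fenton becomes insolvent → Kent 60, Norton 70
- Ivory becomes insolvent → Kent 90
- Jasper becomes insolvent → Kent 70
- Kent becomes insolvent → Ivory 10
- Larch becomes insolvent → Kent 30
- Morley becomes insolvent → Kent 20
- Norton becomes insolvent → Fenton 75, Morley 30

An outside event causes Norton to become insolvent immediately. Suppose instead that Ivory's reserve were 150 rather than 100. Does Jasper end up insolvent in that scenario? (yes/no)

With Ivory's reserve at 150:
Round 1 — Norton becomes insolvent (initial).
  Fenton: +75 → 75 ≥ 30
  Morley: +30 → 30 ≥ 30
Round 2 — Fenton, Morley become insolvent.
  Kent: +60+20 → 80 ≥ 50
Round 3 — Kent becomes insolvent.
  Ivory: +10 → 10 < 150
No further insolvencies.

no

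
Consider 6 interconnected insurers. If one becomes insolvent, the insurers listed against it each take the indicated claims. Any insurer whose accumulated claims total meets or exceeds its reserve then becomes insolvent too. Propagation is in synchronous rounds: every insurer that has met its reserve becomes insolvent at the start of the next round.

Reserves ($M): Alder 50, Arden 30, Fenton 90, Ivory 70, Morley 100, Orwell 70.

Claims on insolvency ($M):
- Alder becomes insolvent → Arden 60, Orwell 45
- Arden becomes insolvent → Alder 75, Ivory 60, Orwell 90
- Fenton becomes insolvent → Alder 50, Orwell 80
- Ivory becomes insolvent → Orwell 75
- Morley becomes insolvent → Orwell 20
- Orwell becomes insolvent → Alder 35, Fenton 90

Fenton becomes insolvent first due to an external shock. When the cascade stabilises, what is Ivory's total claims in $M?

Round 1 — Fenton becomes insolvent (initial).
  Alder: +50 → 50 ≥ 50
  Orwell: +80 → 80 ≥ 70
Round 2 — Alder, Orwell become insolvent.
  Arden: +60 → 60 ≥ 30
Round 3 — Arden becomes insolvent.
  Ivory: +60 → 60 < 70
No further insolvencies.

60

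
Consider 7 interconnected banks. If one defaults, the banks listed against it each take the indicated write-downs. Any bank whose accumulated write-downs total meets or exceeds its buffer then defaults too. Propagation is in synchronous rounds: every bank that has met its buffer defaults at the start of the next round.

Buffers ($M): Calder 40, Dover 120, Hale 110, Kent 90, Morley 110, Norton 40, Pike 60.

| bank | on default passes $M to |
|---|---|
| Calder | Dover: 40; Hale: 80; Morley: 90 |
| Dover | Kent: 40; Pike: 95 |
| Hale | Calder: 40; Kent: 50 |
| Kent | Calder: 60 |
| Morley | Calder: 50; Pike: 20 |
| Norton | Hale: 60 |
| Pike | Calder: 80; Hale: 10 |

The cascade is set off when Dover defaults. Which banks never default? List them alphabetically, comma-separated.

Round 1 — Dover defaults (initial).
  Kent: +40 → 40 < 90
  Pike: +95 → 95 ≥ 60
Round 2 — Pike defaults.
  Calder: +80 → 80 ≥ 40
  Hale: +10 → 10 < 110
Round 3 — Calder defaults.
  Hale: +80 → 90 < 110
  Morley: +90 → 90 < 110
No further defaults.

Hale, Kent, Morley, Norton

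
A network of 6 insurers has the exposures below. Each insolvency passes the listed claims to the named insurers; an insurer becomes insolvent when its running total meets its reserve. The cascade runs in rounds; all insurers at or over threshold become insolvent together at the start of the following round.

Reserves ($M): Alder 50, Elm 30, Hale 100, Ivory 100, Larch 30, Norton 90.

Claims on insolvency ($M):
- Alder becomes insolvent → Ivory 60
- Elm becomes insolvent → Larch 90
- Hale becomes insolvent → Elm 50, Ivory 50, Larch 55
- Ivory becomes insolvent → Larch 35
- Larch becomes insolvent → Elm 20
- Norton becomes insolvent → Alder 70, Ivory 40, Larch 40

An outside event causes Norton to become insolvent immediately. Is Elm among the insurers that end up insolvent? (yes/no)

no

Round 1 — Norton becomes insolvent (initial).
  Alder: +70 → 70 ≥ 50
  Ivory: +40 → 40 < 100
  Larch: +40 → 40 ≥ 30
Round 2 — Alder, Larch become insolvent.
  Elm: +20 → 20 < 30
  Ivory: +60 → 100 ≥ 100
Round 3 — Ivory becomes insolvent.
No further insolvencies.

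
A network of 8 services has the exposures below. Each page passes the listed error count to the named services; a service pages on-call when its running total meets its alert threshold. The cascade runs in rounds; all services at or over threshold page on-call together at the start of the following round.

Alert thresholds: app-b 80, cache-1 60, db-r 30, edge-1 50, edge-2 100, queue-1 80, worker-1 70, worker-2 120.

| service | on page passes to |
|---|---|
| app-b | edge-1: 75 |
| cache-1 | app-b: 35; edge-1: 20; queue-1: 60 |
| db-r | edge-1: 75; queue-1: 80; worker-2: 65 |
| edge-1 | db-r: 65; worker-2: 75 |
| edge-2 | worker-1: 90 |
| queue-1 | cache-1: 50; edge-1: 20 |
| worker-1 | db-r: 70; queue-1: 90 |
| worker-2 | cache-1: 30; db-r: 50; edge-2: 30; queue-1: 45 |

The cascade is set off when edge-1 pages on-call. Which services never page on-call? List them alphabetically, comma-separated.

app-b, edge-2, worker-1

Round 1 — edge-1 pages on-call (initial).
  db-r: +65 → 65 ≥ 30
  worker-2: +75 → 75 < 120
Round 2 — db-r pages on-call.
  queue-1: +80 → 80 ≥ 80
  worker-2: +65 → 140 ≥ 120
Round 3 — queue-1, worker-2 page on-call.
  cache-1: +50+30 → 80 ≥ 60
  edge-2: +30 → 30 < 100
Round 4 — cache-1 pages on-call.
  app-b: +35 → 35 < 80
No further pages.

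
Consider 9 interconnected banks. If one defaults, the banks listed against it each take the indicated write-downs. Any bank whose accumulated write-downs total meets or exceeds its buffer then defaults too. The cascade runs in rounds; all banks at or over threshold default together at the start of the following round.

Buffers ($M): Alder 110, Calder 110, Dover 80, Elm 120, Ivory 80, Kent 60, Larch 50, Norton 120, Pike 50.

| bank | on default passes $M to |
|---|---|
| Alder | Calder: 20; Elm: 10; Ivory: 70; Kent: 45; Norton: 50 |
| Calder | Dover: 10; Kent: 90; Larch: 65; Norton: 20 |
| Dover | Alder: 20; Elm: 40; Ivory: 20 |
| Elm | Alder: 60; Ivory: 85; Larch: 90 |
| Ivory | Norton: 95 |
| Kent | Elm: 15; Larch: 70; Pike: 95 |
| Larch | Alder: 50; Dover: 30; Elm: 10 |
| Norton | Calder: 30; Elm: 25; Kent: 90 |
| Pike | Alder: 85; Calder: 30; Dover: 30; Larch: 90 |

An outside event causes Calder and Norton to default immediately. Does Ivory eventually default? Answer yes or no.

no

Round 1 — Calder, Norton default (initial).
  Dover: +10 → 10 < 80
  Elm: +25 → 25 < 120
  Kent: +90+90 → 180 ≥ 60
  Larch: +65 → 65 ≥ 50
Round 2 — Kent, Larch default.
  Alder: +50 → 50 < 110
  Dover: +30 → 40 < 80
  Elm: +15+10 → 50 < 120
  Pike: +95 → 95 ≥ 50
Round 3 — Pike defaults.
  Alder: +85 → 135 ≥ 110
  Dover: +30 → 70 < 80
Round 4 — Alder defaults.
  Elm: +10 → 60 < 120
  Ivory: +70 → 70 < 80
No further defaults.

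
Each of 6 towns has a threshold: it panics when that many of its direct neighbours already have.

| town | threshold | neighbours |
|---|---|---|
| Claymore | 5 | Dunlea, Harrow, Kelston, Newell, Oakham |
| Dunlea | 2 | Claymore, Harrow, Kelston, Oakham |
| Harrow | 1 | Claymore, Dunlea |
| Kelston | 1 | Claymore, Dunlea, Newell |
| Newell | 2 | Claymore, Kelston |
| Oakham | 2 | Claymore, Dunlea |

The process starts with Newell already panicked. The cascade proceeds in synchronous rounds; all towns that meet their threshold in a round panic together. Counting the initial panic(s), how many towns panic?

2

Round 1 — Newell panics (initial).
Round 2 — checking thresholds:
  Claymore: 1 of 5 neighbours < 5, holds.
  Kelston: 1 of 3 neighbours ≥ 1, panics.
Round 3 — no new panics; cascade stops.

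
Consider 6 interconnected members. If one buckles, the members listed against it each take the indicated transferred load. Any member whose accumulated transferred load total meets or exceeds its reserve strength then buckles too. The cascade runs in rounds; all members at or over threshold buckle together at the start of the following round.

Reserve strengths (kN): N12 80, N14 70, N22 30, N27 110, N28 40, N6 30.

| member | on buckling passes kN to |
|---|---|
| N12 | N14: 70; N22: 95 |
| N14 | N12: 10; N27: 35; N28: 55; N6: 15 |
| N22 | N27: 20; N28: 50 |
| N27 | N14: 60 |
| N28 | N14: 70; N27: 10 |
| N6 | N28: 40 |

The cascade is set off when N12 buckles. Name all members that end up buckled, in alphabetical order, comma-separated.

N12, N14, N22, N28

Round 1 — N12 buckles (initial).
  N14: +70 → 70 ≥ 70
  N22: +95 → 95 ≥ 30
Round 2 — N14, N22 buckle.
  N27: +35+20 → 55 < 110
  N28: +55+50 → 105 ≥ 40
  N6: +15 → 15 < 30
Round 3 — N28 buckles.
  N27: +10 → 65 < 110
No further bucklings.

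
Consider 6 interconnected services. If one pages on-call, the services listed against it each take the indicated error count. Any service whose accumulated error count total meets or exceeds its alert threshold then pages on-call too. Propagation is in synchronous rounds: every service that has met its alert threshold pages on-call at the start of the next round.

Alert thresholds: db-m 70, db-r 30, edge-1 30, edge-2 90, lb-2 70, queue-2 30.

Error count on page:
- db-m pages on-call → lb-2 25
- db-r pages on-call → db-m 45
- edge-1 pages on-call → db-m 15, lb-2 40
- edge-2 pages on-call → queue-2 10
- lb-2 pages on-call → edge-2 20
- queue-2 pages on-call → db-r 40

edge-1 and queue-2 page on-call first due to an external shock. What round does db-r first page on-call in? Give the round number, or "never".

2

Round 1 — edge-1, queue-2 page on-call (initial).
  db-m: +15 → 15 < 70
  db-r: +40 → 40 ≥ 30
  lb-2: +40 → 40 < 70
Round 2 — db-r pages on-call.
  db-m: +45 → 60 < 70
No further pages.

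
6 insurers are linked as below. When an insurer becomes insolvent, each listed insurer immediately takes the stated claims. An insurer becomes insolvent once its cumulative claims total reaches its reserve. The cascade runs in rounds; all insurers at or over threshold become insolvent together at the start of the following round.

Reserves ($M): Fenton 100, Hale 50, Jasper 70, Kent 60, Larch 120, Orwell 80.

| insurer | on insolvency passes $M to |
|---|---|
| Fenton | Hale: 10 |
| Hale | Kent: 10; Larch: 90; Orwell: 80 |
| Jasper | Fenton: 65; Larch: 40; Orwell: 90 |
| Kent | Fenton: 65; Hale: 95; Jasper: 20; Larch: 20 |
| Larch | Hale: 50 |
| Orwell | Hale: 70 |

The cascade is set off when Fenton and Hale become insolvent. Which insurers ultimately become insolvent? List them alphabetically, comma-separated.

Fenton, Hale, Orwell

Round 1 — Fenton, Hale become insolvent (initial).
  Kent: +10 → 10 < 60
  Larch: +90 → 90 < 120
  Orwell: +80 → 80 ≥ 80
Round 2 — Orwell becomes insolvent.
No further insolvencies.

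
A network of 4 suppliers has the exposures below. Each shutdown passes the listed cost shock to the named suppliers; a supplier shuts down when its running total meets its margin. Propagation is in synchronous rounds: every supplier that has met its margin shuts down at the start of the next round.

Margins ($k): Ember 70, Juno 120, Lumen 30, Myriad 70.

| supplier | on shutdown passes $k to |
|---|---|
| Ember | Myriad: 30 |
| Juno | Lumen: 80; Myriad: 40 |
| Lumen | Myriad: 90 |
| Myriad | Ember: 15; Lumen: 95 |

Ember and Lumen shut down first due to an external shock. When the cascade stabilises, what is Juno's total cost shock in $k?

0

Round 1 — Ember, Lumen shut down (initial).
  Myriad: +30+90 → 120 ≥ 70
Round 2 — Myriad shuts down.
No further shutdowns.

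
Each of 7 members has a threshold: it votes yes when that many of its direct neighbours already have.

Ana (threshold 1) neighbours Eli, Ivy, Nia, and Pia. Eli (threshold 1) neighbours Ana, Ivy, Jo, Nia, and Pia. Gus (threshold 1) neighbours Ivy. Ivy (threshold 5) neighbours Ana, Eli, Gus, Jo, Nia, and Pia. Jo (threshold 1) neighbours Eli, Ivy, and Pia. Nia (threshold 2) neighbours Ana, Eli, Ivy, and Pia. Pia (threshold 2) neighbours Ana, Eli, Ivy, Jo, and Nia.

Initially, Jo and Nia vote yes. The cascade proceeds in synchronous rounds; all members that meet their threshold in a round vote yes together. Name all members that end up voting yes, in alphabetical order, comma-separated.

Round 1 — Jo, Nia vote yes (initial).
Round 2 — checking thresholds:
  Ana: 1 of 4 neighbours ≥ 1, votes yes.
  Eli: 2 of 5 neighbours ≥ 1, votes yes.
  Ivy: 2 of 6 neighbours < 5, not yet.
  Pia: 2 of 5 neighbours ≥ 2, votes yes.
Round 3 — checking thresholds:
  Ivy: 5 of 6 neighbours ≥ 5, votes yes.
Round 4 — checking thresholds:
  Gus: 1 of 1 neighbours ≥ 1, votes yes.
Round 5 — no new yes votes; cascade stops.

Ana, Eli, Gus, Ivy, Jo, Nia, Pia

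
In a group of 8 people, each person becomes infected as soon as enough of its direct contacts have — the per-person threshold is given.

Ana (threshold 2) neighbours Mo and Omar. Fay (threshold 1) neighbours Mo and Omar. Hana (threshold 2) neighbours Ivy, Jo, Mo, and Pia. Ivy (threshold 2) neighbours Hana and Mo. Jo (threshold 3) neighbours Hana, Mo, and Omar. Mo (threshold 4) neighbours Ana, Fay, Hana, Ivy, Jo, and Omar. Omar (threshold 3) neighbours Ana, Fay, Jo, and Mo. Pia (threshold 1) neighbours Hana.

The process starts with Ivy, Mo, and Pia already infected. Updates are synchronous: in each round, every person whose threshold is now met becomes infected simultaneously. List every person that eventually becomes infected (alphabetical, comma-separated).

Round 1 — Ivy, Mo, Pia become infected (initial).
Round 2 — checking thresholds:
  Ana: 1 of 2 neighbours < 2, below threshold.
  Fay: 1 of 2 neighbours ≥ 1, becomes infected.
  Hana: 3 of 4 neighbours ≥ 2, becomes infected.
  Jo: 1 of 3 neighbours < 3, below threshold.
  Omar: 1 of 4 neighbours < 3, below threshold.
Round 3 — no new infections; cascade stops.

Fay, Hana, Ivy, Mo, Pia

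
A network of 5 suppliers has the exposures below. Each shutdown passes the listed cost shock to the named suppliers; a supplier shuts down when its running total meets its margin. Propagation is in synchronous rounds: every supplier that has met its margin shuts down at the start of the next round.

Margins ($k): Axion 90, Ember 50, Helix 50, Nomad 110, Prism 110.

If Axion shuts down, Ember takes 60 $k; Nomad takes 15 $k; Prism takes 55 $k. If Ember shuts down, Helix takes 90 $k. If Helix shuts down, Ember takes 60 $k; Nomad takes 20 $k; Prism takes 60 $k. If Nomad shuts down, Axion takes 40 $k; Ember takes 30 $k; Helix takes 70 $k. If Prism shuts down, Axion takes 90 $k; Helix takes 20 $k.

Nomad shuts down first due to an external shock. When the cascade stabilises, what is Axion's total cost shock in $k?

Round 1 — Nomad shuts down (initial).
  Axion: +40 → 40 < 90
  Ember: +30 → 30 < 50
  Helix: +70 → 70 ≥ 50
Round 2 — Helix shuts down.
  Ember: +60 → 90 ≥ 50
  Prism: +60 → 60 < 110
Round 3 — Ember shuts down.
No further shutdowns.

40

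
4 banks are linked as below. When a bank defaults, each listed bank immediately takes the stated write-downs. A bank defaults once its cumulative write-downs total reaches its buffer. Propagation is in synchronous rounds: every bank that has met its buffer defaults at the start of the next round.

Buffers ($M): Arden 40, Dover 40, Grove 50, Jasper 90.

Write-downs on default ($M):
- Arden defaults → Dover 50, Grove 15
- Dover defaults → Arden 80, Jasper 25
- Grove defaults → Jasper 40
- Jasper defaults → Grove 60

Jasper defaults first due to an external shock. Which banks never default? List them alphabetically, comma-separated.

Arden, Dover

Round 1 — Jasper defaults (initial).
  Grove: +60 → 60 ≥ 50
Round 2 — Grove defaults.
No further defaults.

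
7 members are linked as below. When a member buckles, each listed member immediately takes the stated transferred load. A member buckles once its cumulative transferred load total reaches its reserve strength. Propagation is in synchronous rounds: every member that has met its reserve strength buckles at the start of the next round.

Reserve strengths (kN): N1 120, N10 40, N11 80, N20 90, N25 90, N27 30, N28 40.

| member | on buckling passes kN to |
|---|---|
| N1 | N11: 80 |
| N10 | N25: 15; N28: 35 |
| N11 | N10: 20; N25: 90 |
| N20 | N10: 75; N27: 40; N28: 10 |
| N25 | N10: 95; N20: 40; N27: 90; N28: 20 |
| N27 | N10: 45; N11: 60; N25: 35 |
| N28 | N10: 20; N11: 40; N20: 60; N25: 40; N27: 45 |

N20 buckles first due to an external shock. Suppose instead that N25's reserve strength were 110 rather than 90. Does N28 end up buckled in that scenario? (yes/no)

yes

With N25's reserve strength at 110:
Round 1 — N20 buckles (initial).
  N10: +75 → 75 ≥ 40
  N27: +40 → 40 ≥ 30
  N28: +10 → 10 < 40
Round 2 — N10, N27 buckle.
  N11: +60 → 60 < 80
  N25: +15+35 → 50 < 110
  N28: +35 → 45 ≥ 40
Round 3 — N28 buckles.
  N11: +40 → 100 ≥ 80
  N25: +40 → 90 < 110
Round 4 — N11 buckles.
  N25: +90 → 180 ≥ 110
Round 5 — N25 buckles.
No further bucklings.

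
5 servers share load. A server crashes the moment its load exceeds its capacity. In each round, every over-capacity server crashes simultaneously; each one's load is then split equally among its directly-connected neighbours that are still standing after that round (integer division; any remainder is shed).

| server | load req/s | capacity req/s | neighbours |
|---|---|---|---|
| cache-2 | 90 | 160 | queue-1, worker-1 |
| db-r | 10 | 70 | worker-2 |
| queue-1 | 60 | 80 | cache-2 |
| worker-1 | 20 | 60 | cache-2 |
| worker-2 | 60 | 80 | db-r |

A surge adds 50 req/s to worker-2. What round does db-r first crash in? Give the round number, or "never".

Round 1 — worker-2 at 110 > 80. worker-2 crashes.
  worker-2 sheds 110 req/s to db-r: 110 each.
    db-r: 10+110 = 120 > 70
Round 2 — db-r crashes.
  db-r sheds 120 req/s: no online neighbours, lost.
No further crashes.

2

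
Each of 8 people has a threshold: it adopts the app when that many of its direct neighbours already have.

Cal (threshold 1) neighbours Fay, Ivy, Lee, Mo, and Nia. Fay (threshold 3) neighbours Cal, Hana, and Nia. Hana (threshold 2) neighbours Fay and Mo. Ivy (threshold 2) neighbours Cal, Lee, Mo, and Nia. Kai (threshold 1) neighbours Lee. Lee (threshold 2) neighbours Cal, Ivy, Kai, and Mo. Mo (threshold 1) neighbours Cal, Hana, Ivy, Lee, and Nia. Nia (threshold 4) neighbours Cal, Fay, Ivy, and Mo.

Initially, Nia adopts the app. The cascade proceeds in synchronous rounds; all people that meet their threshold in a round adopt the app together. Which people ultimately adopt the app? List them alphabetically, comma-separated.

Round 1 — Nia adopts the app (initial).
Round 2 — checking thresholds:
  Cal: 1 of 5 neighbours ≥ 1, adopts the app.
  Fay: 1 of 3 neighbours < 3, holds.
  Ivy: 1 of 4 neighbours < 2, holds.
  Mo: 1 of 5 neighbours ≥ 1, adopts the app.
Round 3 — checking thresholds:
  Fay: 2 of 3 neighbours < 3, holds.
  Hana: 1 of 2 neighbours < 2, holds.
  Ivy: 3 of 4 neighbours ≥ 2, adopts the app.
  Lee: 2 of 4 neighbours ≥ 2, adopts the app.
Round 4 — checking thresholds:
  Fay: 2 of 3 neighbours < 3, holds.
  Hana: 1 of 2 neighbours < 2, holds.
  Kai: 1 of 1 neighbours ≥ 1, adopts the app.
Round 5 — no new adoptions; cascade stops.

Cal, Ivy, Kai, Lee, Mo, Nia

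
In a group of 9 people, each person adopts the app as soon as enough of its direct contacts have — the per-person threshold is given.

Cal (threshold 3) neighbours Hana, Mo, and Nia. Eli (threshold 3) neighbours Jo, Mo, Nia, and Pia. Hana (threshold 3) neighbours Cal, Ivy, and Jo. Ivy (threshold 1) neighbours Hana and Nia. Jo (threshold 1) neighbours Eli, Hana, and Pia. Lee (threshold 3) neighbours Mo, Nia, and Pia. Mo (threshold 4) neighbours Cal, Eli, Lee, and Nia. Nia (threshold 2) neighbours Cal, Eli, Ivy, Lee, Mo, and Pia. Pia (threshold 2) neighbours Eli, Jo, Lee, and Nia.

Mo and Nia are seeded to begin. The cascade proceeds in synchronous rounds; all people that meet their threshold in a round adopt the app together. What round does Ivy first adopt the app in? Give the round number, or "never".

2

Round 1 — Mo, Nia adopt the app (initial).
Round 2 — checking thresholds:
  Cal: 2 of 3 neighbours < 3, not yet.
  Eli: 2 of 4 neighbours < 3, not yet.
  Ivy: 1 of 2 neighbours ≥ 1, adopts the app.
  Lee: 2 of 3 neighbours < 3, not yet.
  Pia: 1 of 4 neighbours < 2, not yet.
Round 3 — no new adoptions; cascade stops.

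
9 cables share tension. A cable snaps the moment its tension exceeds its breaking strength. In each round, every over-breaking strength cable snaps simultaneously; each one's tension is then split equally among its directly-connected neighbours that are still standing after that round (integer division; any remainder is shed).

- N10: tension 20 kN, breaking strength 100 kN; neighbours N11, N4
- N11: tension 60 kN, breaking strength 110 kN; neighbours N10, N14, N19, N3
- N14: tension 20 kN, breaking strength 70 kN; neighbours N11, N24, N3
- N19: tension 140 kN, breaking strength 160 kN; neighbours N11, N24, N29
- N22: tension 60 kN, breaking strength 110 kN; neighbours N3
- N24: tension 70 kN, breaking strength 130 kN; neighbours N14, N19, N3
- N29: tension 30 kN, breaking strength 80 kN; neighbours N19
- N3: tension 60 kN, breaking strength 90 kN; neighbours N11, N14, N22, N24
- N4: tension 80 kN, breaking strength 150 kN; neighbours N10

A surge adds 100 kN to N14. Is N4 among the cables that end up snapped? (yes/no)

no

Round 1 — N14 at 120 > 70. N14 snaps.
  N14 sheds 120 kN to N11, N24, N3: 40 each.
    N11: 60+40 = 100 ≤ 110
    N24: 70+40 = 110 ≤ 130
    N3: 60+40 = 100 > 90
Round 2 — N3 snaps.
  N3 sheds 100 kN to N11, N22, N24: 33 each (1 lost).
    N11: 100+33 = 133 > 110
    N22: 60+33 = 93 ≤ 110
    N24: 110+33 = 143 > 130
Round 3 — N11, N24 snap.
  N11 sheds 133 kN to N10, N19: 66 each (1 lost).
    N10: 20+66 = 86 ≤ 100
    N19: 140+66 = 206 > 160
  N24 sheds 143 kN to N19: 143 each.
    N19: 206+143 = 349 > 160
Round 4 — N19 snaps.
  N19 sheds 349 kN to N29: 349 each.
    N29: 30+349 = 379 > 80
Round 5 — N29 snaps.
  N29 sheds 379 kN: no online neighbours, lost.
No further breaks.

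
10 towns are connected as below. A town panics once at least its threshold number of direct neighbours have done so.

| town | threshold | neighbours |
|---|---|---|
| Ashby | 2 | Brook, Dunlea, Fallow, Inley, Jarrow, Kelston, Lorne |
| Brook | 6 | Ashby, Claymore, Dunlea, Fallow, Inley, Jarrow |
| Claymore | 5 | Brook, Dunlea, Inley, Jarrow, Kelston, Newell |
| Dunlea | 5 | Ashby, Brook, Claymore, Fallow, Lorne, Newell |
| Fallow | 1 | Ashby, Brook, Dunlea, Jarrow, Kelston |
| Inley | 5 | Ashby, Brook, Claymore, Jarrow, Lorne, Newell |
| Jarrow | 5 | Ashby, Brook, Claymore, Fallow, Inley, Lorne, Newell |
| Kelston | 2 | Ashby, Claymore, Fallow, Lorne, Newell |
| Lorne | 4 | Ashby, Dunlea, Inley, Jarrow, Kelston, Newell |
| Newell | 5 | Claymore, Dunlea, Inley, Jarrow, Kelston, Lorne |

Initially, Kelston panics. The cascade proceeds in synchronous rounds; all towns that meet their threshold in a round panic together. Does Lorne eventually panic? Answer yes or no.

Round 1 — Kelston panics (initial).
Round 2 — checking thresholds:
  Ashby: 1 of 7 neighbours < 2, not yet.
  Claymore: 1 of 6 neighbours < 5, not yet.
  Fallow: 1 of 5 neighbours ≥ 1, panics.
  Lorne: 1 of 6 neighbours < 4, not yet.
  Newell: 1 of 6 neighbours < 5, not yet.
Round 3 — checking thresholds:
  Ashby: 2 of 7 neighbours ≥ 2, panics.
  Brook: 1 of 6 neighbours < 6, not yet.
  Claymore: 1 of 6 neighbours < 5, not yet.
  Dunlea: 1 of 6 neighbours < 5, not yet.
  Jarrow: 1 of 7 neighbours < 5, not yet.
  Lorne: 1 of 6 neighbours < 4, not yet.
  Newell: 1 of 6 neighbours < 5, not yet.
Round 4 — no new panics; cascade stops.

no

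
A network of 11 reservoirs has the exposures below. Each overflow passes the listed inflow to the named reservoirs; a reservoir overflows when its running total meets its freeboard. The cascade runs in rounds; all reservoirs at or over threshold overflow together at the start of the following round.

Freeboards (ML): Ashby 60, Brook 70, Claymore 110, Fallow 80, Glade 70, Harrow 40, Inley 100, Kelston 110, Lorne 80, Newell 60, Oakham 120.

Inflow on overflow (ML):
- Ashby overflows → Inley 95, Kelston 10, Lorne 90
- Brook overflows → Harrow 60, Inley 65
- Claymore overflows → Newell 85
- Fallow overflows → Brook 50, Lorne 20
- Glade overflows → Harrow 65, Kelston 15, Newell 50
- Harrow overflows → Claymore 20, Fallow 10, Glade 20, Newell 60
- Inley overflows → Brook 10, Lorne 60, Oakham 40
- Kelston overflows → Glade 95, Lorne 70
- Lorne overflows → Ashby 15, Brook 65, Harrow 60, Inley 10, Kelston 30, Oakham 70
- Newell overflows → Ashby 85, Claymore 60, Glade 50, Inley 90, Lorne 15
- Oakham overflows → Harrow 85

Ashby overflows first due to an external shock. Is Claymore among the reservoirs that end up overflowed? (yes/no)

Round 1 — Ashby overflows (initial).
  Inley: +95 → 95 < 100
  Kelston: +10 → 10 < 110
  Lorne: +90 → 90 ≥ 80
Round 2 — Lorne overflows.
  Brook: +65 → 65 < 70
  Harrow: +60 → 60 ≥ 40
  Inley: +10 → 105 ≥ 100
  Kelston: +30 → 40 < 110
  Oakham: +70 → 70 < 120
Round 3 — Harrow, Inley overflow.
  Brook: +10 → 75 ≥ 70
  Claymore: +20 → 20 < 110
  Fallow: +10 → 10 < 80
  Glade: +20 → 20 < 70
  Newell: +60 → 60 ≥ 60
  Oakham: +40 → 110 < 120
Round 4 — Brook, Newell overflow.
  Claymore: +60 → 80 < 110
  Glade: +50 → 70 ≥ 70
Round 5 — Glade overflows.
  Kelston: +15 → 55 < 110
No further overflows.

no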